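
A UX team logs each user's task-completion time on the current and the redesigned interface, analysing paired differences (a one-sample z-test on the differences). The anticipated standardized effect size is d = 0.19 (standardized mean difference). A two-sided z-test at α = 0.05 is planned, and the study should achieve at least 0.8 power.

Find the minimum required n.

Set Φ(δ − 1.960) = 0.8; then δ − 1.960 = Φ⁻¹(0.8) = 0.842, giving δ = 2.802.
(For δ > 0 the lower-tail rejection region contributes negligibly to power, so the one-term inversion is standard.)
δ = d·√n ⇒ n = (δ/d)² = (2.802 / 0.19)² = 217.42.
Round up to the next whole unit.

n = 218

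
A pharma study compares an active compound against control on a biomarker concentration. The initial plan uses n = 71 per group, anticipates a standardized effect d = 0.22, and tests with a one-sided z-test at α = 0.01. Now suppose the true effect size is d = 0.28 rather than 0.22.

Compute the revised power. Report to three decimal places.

Power ≈ 0.255

With d = 0.28: δ = d·√(n/2) = 0.28 × √(71/2) = 1.6683. Critical value z_{0.01} = 2.326.
Revised power = Φ(δ − 2.326) = Φ(-0.658) = 0.2553.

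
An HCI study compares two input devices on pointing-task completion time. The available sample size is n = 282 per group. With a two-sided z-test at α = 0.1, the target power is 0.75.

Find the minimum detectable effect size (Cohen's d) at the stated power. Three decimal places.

Need Φ(δ − 1.645) = 0.75, so δ = 1.645 + 0.674 = 2.319.
(The second rejection-region term Φ(−δ − z_{α/2}) is negligible and dropped.)
δ = d·√(n/2) ⇒ d = δ/√(n/2) = 2.319/√(282/2) = 0.1953.

d ≈ 0.195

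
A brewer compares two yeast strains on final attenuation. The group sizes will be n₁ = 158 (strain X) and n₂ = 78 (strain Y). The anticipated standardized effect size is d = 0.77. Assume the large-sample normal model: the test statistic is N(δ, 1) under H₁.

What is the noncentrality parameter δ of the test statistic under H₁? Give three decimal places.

δ ≈ 5.564

The noncentrality parameter scales effect size by the design's sample-size factor: δ = d / √(1/n₁ + 1/n₂) = 0.77 / √(1/158 + 1/78) = 5.5643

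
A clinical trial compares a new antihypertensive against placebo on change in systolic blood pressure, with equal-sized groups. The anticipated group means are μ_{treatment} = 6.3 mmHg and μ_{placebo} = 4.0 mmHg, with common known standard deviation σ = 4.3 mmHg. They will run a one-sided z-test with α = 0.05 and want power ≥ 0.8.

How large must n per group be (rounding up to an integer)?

Standardized effect: d = |μ_{treatment} − μ_{placebo}| / σ = |6.3 − 4.0| / 4.3 = 0.5349
Set Φ(δ − 1.645) = 0.8; then δ − 1.645 = Φ⁻¹(0.8) = 0.842, giving δ = 2.486.
δ = d·√(n/2) ⇒ n = 2(δ/d)² = 2 × (2.486 / 0.5349)² = 43.22.
Round up to the next whole unit.

n = 44 per group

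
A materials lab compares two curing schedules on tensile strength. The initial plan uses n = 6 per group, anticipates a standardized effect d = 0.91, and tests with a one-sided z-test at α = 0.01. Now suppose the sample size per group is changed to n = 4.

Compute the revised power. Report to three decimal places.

Power ≈ 0.149

With n = 4 per group: δ = d·√(n/2) = 0.91 × √(4/2) = 1.2869. Critical value z_{0.01} = 2.326.
Revised power = P(Z > 2.326 − δ) = Φ(-1.039) = 0.1493.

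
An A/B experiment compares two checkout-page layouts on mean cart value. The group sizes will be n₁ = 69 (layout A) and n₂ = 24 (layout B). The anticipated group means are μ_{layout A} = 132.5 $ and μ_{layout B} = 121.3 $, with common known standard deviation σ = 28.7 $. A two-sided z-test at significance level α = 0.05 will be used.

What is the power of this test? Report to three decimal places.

Power ≈ 0.377

Standardized effect: d = |μ_{layout A} − μ_{layout B}| / σ = |132.5 − 121.3| / 28.7 = 0.3902
Noncentrality parameter: δ = d / √(1/n₁ + 1/n₂) = 0.3902 / √(1/69 + 1/24) = 1.6467
Two-sided α = 0.05 → critical value z_{0.025} = 1.960.
Power = Φ(δ − 1.960) + Φ(−δ − 1.960) = Φ(-0.313) + Φ(-3.607) = 0.3771 + 0.0002 = 0.3772.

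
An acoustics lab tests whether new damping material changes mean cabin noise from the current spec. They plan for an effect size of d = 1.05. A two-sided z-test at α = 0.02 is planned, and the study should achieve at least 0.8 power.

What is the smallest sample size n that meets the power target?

n = 10

For power 0.8 need Φ(δ − z_{0.01}) = 0.8, so δ = z_{0.01} + z_{0.20} = 2.326 + 0.842 = 3.168.
(For δ > 0 the lower-tail rejection region contributes negligibly to power, so the one-term inversion is standard.)
δ = d·√n ⇒ n = (δ/d)² = (3.168 / 1.05)² = 9.10.
Round up to the next whole unit.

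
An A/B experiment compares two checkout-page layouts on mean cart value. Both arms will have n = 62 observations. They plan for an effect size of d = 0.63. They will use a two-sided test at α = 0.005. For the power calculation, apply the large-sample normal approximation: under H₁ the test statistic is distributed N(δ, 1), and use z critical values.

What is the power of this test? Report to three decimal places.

Power ≈ 0.758

Noncentrality parameter: δ = d·√(n/2) = 0.63 × √(62/2) = 3.5077
Critical value for a two-sided test at α = 0.005: z_{α/2} = 2.807.
Power = Φ(δ − 2.807) + Φ(−δ − 2.807) = Φ(0.701) + Φ(-6.315) = 0.7582 + 0.0000 = 0.7582.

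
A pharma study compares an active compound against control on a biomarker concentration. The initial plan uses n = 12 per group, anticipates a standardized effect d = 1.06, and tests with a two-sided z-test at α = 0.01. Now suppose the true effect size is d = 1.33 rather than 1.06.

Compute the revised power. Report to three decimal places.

With d = 1.33: δ = d·√(n/2) = 1.33 × √(12/2) = 3.2578. Critical value z_{0.005} = 2.576.
Revised power = Φ(δ − 2.576) + Φ(−δ − 2.576) = Φ(0.682) + Φ(-5.834) = 0.7524 + 0.0000 = 0.7524.

Power ≈ 0.752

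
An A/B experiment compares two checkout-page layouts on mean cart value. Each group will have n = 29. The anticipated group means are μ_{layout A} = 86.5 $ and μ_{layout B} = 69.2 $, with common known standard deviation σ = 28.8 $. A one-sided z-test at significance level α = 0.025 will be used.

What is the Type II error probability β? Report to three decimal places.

Standardized effect: d = |μ_{layout A} − μ_{layout B}| / σ = |86.5 − 69.2| / 28.8 = 0.6007
Noncentrality parameter: δ = d·√(n/2) = 0.6007 × √(29/2) = 2.2874
Critical value for a one-sided test at α = 0.025: z_α = 1.960.
Power = P(Z > 1.960 − δ) = Φ(0.327) = 0.6283.
Type II error: β = 1 − power = 1 − 0.6283 = 0.3717.

β ≈ 0.372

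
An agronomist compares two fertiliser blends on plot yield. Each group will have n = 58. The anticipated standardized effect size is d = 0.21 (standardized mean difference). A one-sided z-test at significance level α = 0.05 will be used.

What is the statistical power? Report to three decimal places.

Noncentrality parameter: λ = d·√(n/2) = 0.21 × √(58/2) = 1.1309
One-sided α = 0.05 → critical value z_{0.05} = 1.645.
Power = Φ(λ − 1.645) = Φ(-0.514) = 0.3036.

Power ≈ 0.304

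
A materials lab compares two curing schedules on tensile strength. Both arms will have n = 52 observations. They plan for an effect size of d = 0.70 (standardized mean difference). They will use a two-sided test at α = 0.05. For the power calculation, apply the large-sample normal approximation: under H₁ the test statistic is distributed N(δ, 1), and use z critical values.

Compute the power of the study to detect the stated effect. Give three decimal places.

Noncentrality parameter: δ = d·√(n/2) = 0.70 × √(52/2) = 3.5693
Critical value for a two-sided test at α = 0.05: z_{α/2} = 1.960.
Power = Φ(δ − 1.960) + Φ(−δ − 1.960) = Φ(1.609) + Φ(-5.529) = 0.9462 + 0.0000 = 0.9462.

Power ≈ 0.946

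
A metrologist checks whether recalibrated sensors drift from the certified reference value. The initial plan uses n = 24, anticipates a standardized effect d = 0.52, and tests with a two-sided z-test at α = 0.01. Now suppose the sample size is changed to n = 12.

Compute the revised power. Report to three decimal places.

Power ≈ 0.219

With n = 12: δ = d·√n = 0.52 × √12 = 1.8013. Critical value z_{0.005} = 2.576.
Revised power = Φ(δ − 2.576) + Φ(−δ − 2.576) = Φ(-0.774) + Φ(-4.377) = 0.2193 + 0.0000 = 0.2193.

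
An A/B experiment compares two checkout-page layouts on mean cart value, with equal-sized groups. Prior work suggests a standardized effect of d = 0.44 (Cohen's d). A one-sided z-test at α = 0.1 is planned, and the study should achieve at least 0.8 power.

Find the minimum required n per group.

n = 47 per group

Set Φ(δ − 1.282) = 0.8; then δ − 1.282 = Φ⁻¹(0.8) = 0.842, giving δ = 2.123.
δ = d·√(n/2) ⇒ n = 2(δ/d)² = 2 × (2.123 / 0.44)² = 46.57.
Rounding up, n = 47 per group.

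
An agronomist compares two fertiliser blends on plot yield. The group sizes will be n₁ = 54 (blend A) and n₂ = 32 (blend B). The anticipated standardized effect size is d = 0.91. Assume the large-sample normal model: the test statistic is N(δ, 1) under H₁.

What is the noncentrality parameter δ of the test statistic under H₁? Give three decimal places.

The noncentrality parameter scales effect size by the design's sample-size factor: δ = d / √(1/n₁ + 1/n₂) = 0.91 / √(1/54 + 1/32) = 4.0791

δ ≈ 4.079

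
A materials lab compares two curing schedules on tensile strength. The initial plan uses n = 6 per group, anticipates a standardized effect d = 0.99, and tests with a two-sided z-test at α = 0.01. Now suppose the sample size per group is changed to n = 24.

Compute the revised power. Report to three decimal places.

With n = 24 per group: δ = d·√(n/2) = 0.99 × √(24/2) = 3.4295. Critical value z_{0.005} = 2.576.
Revised power = Φ(δ − 2.576) + Φ(−δ − 2.576) = Φ(0.854) + Φ(-6.005) = 0.8033 + 0.0000 = 0.8033.

Power ≈ 0.803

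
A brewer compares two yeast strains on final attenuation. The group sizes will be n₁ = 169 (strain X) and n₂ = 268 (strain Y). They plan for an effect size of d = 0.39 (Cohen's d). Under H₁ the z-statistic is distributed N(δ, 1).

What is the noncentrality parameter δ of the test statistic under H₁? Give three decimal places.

δ ≈ 3.970

The noncentrality parameter scales effect size by the design's sample-size factor: δ = d / √(1/n₁ + 1/n₂) = 0.39 / √(1/169 + 1/268) = 3.9704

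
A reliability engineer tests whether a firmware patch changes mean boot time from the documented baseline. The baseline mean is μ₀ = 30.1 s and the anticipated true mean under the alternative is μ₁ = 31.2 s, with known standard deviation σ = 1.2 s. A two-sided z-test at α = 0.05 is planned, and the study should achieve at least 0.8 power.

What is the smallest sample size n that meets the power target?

n = 10

Standardized effect: d = |μ₁ − μ₀| / σ = |31.2 − 30.1| / 1.2 = 0.9167
Set Φ(δ − 1.960) = 0.8; then δ − 1.960 = Φ⁻¹(0.8) = 0.842, giving δ = 2.802.
(Ignoring the negligible lower-tail rejection probability gives the usual closed-form inversion.)
δ = d·√n ⇒ n = (δ/d)² = (2.802 / 0.9167)² = 9.34.
Round up to the next whole unit.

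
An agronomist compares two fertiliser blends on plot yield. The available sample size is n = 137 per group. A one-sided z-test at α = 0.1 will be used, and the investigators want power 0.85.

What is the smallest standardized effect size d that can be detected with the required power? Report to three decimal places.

Need Φ(δ − 1.282) = 0.85, so δ = 1.282 + 1.036 = 2.318.
δ = d·√(n/2) ⇒ d = δ/√(n/2) = 2.318/√(137/2) = 0.2801.

d ≈ 0.280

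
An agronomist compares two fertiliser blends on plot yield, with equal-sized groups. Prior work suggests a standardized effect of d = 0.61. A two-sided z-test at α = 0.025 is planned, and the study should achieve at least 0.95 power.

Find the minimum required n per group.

n = 82 per group

Set Φ(δ − 2.241) = 0.95; then δ − 2.241 = Φ⁻¹(0.95) = 1.645, giving δ = 3.886.
(For δ > 0 the lower-tail rejection region contributes negligibly to power, so the one-term inversion is standard.)
δ = d·√(n/2) ⇒ n = 2(δ/d)² = 2 × (3.886 / 0.61)² = 81.18.
Round up to the next whole unit.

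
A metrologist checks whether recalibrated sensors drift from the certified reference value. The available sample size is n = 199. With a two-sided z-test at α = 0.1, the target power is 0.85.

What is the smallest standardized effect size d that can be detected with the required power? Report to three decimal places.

Need Φ(δ − 1.645) = 0.85, so δ = 1.645 + 1.036 = 2.681.
(Lower-tail contribution to power is negligible for δ > 0.)
δ = d·√n ⇒ d = δ/√n = 2.681/√199 = 0.1901.

d ≈ 0.190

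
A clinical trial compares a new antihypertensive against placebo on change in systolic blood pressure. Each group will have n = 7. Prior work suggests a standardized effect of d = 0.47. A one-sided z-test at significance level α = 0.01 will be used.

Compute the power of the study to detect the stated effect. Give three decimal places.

Noncentrality parameter: δ = d·√(n/2) = 0.47 × √(7/2) = 0.8793
Critical value for a one-sided test at α = 0.01: z_α = 2.326.
Power = P(Z > 2.326 − δ) = Φ(-1.447) = 0.0739.

Power ≈ 0.074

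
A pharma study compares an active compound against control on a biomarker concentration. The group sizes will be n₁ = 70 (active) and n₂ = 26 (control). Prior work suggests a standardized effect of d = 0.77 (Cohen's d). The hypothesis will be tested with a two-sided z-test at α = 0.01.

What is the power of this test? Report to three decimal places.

Power ≈ 0.781

Noncentrality parameter: δ = d / √(1/n₁ + 1/n₂) = 0.77 / √(1/70 + 1/26) = 3.3527
Critical value for a two-sided test at α = 0.01: z_{α/2} = 2.576.
Power = Φ(δ − 2.576) + Φ(−δ − 2.576) = Φ(0.777) + Φ(-5.928) = 0.7814 + 0.0000 = 0.7814.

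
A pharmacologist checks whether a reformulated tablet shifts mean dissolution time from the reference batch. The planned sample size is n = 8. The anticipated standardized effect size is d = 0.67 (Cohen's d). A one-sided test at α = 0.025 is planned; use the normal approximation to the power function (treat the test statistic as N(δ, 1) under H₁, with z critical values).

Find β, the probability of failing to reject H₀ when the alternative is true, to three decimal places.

Noncentrality parameter: δ = d·√n = 0.67 × √8 = 1.8950
One-sided α = 0.025 → critical value z_{0.025} = 1.960.
Power = P(Z > 1.960 − δ) = Φ(-0.065) = 0.4741.
Type II error: β = 1 − power = 1 − 0.4741 = 0.5259.

β ≈ 0.526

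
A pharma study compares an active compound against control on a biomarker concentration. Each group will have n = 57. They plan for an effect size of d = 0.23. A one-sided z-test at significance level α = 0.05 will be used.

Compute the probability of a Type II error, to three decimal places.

β ≈ 0.662

Noncentrality parameter: δ = d·√(n/2) = 0.23 × √(57/2) = 1.2279
One-sided α = 0.05 → critical value z_{0.05} = 1.645.
Power = P(Z > 1.645 − δ) = Φ(-0.417) = 0.3383.
Type II error: β = 1 − power = 1 − 0.3383 = 0.6617.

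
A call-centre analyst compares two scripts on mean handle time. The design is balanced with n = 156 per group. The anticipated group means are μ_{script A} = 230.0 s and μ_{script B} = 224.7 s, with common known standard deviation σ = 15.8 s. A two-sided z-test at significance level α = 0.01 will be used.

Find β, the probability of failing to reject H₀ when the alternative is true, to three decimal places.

Standardized effect: d = |μ_{script A} − μ_{script B}| / σ = |230.0 − 224.7| / 15.8 = 0.3354
Noncentrality parameter: δ = d·√(n/2) = 0.3354 × √(156/2) = 2.9626
Two-sided α = 0.01 → critical value z_{0.005} = 2.576.
Power = Φ(δ − 2.576) + Φ(−δ − 2.576) = Φ(0.387) + Φ(-5.538) = 0.6505 + 0.0000 = 0.6505.
Type II error: β = 1 − power = 1 − 0.6505 = 0.3495.

β ≈ 0.349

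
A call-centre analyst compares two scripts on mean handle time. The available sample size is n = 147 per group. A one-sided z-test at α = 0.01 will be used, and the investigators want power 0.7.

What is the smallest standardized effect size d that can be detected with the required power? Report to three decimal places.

d ≈ 0.333

Need Φ(δ − 2.326) = 0.7, so δ = 2.326 + 0.524 = 2.851.
δ = d·√(n/2) ⇒ d = δ/√(n/2) = 2.851/√(147/2) = 0.3325.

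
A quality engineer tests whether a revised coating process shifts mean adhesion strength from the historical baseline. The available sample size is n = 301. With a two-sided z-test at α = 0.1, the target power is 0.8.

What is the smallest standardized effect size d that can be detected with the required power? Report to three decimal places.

d ≈ 0.143

Need Φ(δ − 1.645) = 0.8, so δ = 1.645 + 0.842 = 2.486.
(Lower-tail contribution to power is negligible for δ > 0.)
δ = d·√n ⇒ d = δ/√n = 2.486/√301 = 0.1433.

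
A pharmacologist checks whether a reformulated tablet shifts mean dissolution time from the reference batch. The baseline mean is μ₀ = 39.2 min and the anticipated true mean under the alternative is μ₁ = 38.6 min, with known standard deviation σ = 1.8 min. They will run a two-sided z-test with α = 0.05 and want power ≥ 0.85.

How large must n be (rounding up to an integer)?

n = 81

Standardized effect: d = |μ₁ − μ₀| / σ = |38.6 − 39.2| / 1.8 = 0.3333
For power 0.85 need Φ(δ − z_{0.025}) = 0.85, so δ = z_{0.025} + z_{0.15} = 1.960 + 1.036 = 2.996.
(For δ > 0 the lower-tail rejection region contributes negligibly to power, so the one-term inversion is standard.)
δ = d·√n ⇒ n = (δ/d)² = (2.996 / 0.3333)² = 80.81.
Round up to the next whole unit.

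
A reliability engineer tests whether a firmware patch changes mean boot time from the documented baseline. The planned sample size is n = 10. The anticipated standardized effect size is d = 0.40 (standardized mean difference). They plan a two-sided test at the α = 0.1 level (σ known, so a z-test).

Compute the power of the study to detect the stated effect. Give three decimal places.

Power ≈ 0.354

Noncentrality parameter: δ = d·√n = 0.40 × √10 = 1.2649
Two-sided α = 0.1 → critical value z_{0.05} = 1.645.
Power = Φ(δ − 1.645) + Φ(−δ − 1.645) = Φ(-0.380) + Φ(-2.910) = 0.3520 + 0.0018 = 0.3538.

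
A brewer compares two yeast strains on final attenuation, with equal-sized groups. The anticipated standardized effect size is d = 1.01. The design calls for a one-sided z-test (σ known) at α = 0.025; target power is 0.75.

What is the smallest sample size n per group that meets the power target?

n = 14 per group

For power 0.75 need Φ(δ − z_{0.025}) = 0.75, so δ = z_{0.025} + z_{0.25} = 1.960 + 0.674 = 2.634.
δ = d·√(n/2) ⇒ n = 2(δ/d)² = 2 × (2.634 / 1.01)² = 13.61.
Round up to the next whole unit.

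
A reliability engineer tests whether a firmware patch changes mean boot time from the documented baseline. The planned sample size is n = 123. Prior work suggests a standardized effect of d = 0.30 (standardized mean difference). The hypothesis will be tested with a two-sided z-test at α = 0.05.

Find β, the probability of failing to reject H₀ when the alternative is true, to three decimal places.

β ≈ 0.086

Noncentrality parameter: δ = d·√n = 0.30 × √123 = 3.3272
Critical value for a two-sided test at α = 0.05: z_{α/2} = 1.960.
Power = Φ(δ − 1.960) + Φ(−δ − 1.960) = Φ(1.367) + Φ(-5.287) = 0.9142 + 0.0000 = 0.9142.
Type II error: β = 1 − power = 1 − 0.9142 = 0.0858.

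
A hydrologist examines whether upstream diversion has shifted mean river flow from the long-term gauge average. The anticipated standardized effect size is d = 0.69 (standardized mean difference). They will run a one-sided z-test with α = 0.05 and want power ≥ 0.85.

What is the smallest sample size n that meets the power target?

For power 0.85 need Φ(δ − z_{0.05}) = 0.85, so δ = z_{0.05} + z_{0.15} = 1.645 + 1.036 = 2.681.
δ = d·√n ⇒ n = (δ/d)² = (2.681 / 0.69)² = 15.10.
Rounding up, n = 16.

n = 16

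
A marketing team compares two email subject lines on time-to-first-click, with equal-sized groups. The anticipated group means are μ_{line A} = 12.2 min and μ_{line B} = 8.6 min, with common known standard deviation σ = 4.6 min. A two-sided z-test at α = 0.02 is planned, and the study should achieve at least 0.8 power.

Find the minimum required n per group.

n = 33 per group

Standardized effect: d = |μ_{line A} − μ_{line B}| / σ = |12.2 − 8.6| / 4.6 = 0.7826
Set Φ(δ − 2.326) = 0.8; then δ − 2.326 = Φ⁻¹(0.8) = 0.842, giving δ = 3.168.
(The Φ(−δ − z_{α/2}) term is vanishingly small for δ > 0 and is dropped in the standard sample-size formula.)
δ = d·√(n/2) ⇒ n = 2(δ/d)² = 2 × (3.168 / 0.7826)² = 32.77.
Round up to the next whole unit.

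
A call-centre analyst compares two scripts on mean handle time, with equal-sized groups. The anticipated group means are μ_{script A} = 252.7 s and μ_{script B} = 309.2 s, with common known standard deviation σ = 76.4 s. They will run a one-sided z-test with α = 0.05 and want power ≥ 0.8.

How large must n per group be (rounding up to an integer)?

Standardized effect: d = |μ_{script A} − μ_{script B}| / σ = |252.7 − 309.2| / 76.4 = 0.7395
Set Φ(δ − 1.645) = 0.8; then δ − 1.645 = Φ⁻¹(0.8) = 0.842, giving δ = 2.486.
δ = d·√(n/2) ⇒ n = 2(δ/d)² = 2 × (2.486 / 0.7395)² = 22.61.
Rounding up, n = 23 per group.

n = 23 per group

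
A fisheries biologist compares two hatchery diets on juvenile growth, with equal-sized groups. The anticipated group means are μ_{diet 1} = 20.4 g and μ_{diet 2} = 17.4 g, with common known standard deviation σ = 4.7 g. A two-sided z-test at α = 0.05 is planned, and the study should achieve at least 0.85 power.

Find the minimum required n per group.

Standardized effect: d = |μ_{diet 1} − μ_{diet 2}| / σ = |20.4 − 17.4| / 4.7 = 0.6383
For power 0.85 need Φ(δ − z_{0.025}) = 0.85, so δ = z_{0.025} + z_{0.15} = 1.960 + 1.036 = 2.996.
(Ignoring the negligible lower-tail rejection probability gives the usual closed-form inversion.)
δ = d·√(n/2) ⇒ n = 2(δ/d)² = 2 × (2.996 / 0.6383)² = 44.07.
Round up to the next whole unit.

n = 45 per group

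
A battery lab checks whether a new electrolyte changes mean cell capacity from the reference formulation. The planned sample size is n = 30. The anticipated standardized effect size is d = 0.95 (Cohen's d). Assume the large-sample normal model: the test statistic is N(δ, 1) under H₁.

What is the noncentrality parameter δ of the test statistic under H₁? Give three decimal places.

δ = d·√n = 0.95 × √30 = 5.2034

δ ≈ 5.203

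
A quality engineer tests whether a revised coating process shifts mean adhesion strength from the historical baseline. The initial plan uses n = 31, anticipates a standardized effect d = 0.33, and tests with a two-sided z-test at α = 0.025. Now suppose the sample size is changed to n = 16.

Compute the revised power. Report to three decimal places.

With n = 16: δ = d·√n = 0.33 × √16 = 1.3200. Critical value z_{0.0125} = 2.241.
Revised power = Φ(δ − 2.241) + Φ(−δ − 2.241) = Φ(-0.921) + Φ(-3.561) = 0.1784 + 0.0002 = 0.1786.

Power ≈ 0.179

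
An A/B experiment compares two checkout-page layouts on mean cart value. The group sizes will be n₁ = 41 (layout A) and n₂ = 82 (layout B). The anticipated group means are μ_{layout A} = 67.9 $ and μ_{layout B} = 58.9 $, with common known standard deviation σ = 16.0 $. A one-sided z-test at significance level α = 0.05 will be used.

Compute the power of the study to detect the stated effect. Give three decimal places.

Power ≈ 0.903

Standardized effect: d = |μ_{layout A} − μ_{layout B}| / σ = |67.9 − 58.9| / 16.0 = 0.5625
Noncentrality parameter: δ = d / √(1/n₁ + 1/n₂) = 0.5625 / √(1/41 + 1/82) = 2.9408
Critical value for a one-sided test at α = 0.05: z_α = 1.645.
Power = P(Z > 1.645 − δ) = Φ(1.296) = 0.9025.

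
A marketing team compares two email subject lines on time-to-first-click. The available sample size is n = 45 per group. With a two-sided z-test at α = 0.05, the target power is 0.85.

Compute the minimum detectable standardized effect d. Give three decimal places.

Required noncentrality: δ = z_{0.025} + z_{0.15} = 1.960 + 1.036 = 2.996.
(Lower-tail contribution to power is negligible for δ > 0.)
δ = d·√(n/2) ⇒ d = δ/√(n/2) = 2.996/√(45/2) = 0.6317.

d ≈ 0.632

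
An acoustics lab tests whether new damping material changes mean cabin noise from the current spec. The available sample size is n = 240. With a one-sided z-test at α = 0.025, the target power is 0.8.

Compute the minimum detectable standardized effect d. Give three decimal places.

Required noncentrality: δ = z_{0.025} + z_{0.20} = 1.960 + 0.842 = 2.802.
δ = d·√n ⇒ d = δ/√n = 2.802/√240 = 0.1808.

d ≈ 0.181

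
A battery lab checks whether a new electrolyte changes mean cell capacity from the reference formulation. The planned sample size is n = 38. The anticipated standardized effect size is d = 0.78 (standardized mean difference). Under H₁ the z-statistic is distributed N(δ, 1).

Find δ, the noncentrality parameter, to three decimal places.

δ ≈ 4.808

δ = d·√n = 0.78 × √38 = 4.8082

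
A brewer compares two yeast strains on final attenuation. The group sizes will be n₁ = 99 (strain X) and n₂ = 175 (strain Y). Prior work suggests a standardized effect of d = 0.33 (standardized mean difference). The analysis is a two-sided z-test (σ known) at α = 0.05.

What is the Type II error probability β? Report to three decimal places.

Noncentrality parameter: λ = d / √(1/n₁ + 1/n₂) = 0.33 / √(1/99 + 1/175) = 2.6241
Critical value for a two-sided test at α = 0.05: z_{α/2} = 1.960.
Power = Φ(λ − 1.960) + Φ(−λ − 1.960) = Φ(0.664) + Φ(-4.584) = 0.7467 + 0.0000 = 0.7467.
Type II error: β = 1 − power = 1 − 0.7467 = 0.2533.

β ≈ 0.253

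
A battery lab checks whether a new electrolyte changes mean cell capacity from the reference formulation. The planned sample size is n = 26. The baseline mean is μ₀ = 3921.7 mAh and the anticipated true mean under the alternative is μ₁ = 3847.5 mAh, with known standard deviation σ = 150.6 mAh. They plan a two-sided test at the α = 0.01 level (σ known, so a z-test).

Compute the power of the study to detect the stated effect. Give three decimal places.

Standardized effect: d = |μ₁ − μ₀| / σ = |3847.5 − 3921.7| / 150.6 = 0.4927
Noncentrality parameter: δ = d·√n = 0.4927 × √26 = 2.5123
Two-sided α = 0.01 → critical value z_{0.005} = 2.576.
Power = Φ(δ − 2.576) + Φ(−δ − 2.576) = Φ(-0.064) + Φ(-5.088) = 0.4747 + 0.0000 = 0.4747.

Power ≈ 0.475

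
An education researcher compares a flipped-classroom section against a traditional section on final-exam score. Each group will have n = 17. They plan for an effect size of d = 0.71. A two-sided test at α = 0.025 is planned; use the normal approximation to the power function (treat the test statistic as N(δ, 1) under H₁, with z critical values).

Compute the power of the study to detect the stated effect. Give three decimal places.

Power ≈ 0.432

Noncentrality parameter: δ = d·√(n/2) = 0.71 × √(17/2) = 2.0700
Two-sided α = 0.025 → critical value z_{0.0125} = 2.241.
Power = Φ(δ − 2.241) + Φ(−δ − 2.241) = Φ(-0.171) + Φ(-4.311) = 0.4319 + 0.0000 = 0.4320.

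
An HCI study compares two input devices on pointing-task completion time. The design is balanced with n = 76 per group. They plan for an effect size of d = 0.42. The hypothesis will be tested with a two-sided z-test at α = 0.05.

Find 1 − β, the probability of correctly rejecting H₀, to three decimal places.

Noncentrality parameter: δ = d·√(n/2) = 0.42 × √(76/2) = 2.5891
Critical value for a two-sided test at α = 0.05: z_{α/2} = 1.960.
Power = Φ(δ − 1.960) + Φ(−δ − 1.960) = Φ(0.629) + Φ(-4.549) = 0.7354 + 0.0000 = 0.7354.

Power ≈ 0.735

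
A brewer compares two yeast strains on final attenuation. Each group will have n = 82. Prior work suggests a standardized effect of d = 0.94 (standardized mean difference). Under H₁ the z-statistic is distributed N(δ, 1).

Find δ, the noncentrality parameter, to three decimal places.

δ = d·√(n/2) = 0.94 × √(82/2) = 6.0189

δ ≈ 6.019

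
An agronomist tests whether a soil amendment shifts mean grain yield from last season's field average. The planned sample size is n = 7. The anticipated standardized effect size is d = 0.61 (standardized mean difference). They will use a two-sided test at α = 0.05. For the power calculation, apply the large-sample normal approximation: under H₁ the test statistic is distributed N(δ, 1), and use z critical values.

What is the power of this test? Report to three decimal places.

Power ≈ 0.365

Noncentrality parameter: λ = d·√n = 0.61 × √7 = 1.6139
Two-sided α = 0.05 → critical value z_{0.025} = 1.960.
Power = Φ(λ − 1.960) + Φ(−λ − 1.960) = Φ(-0.346) + Φ(-3.574) = 0.3647 + 0.0002 = 0.3648.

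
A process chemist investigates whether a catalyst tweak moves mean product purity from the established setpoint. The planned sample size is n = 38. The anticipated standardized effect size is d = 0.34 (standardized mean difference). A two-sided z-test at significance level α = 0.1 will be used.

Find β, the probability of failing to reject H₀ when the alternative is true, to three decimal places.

Noncentrality parameter: δ = d·√n = 0.34 × √38 = 2.0959
Critical value for a two-sided test at α = 0.1: z_{α/2} = 1.645.
Power = Φ(δ − 1.645) + Φ(−δ − 1.645) = Φ(0.451) + Φ(-3.741) = 0.6740 + 0.0001 = 0.6741.
Type II error: β = 1 − power = 1 − 0.6741 = 0.3259.

β ≈ 0.326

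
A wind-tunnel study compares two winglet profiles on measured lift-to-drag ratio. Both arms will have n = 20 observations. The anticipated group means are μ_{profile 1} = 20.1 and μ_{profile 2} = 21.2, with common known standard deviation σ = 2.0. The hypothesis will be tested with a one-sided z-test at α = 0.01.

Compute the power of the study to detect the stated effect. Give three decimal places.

Standardized effect: d = |μ_{profile 1} − μ_{profile 2}| / σ = |20.1 − 21.2| / 2.0 = 0.5500
Noncentrality parameter: λ = d·√(n/2) = 0.5500 × √(20/2) = 1.7393
One-sided α = 0.01 → critical value z_{0.01} = 2.326.
Power = Φ(λ − 2.326) = Φ(-0.587) = 0.2786.

Power ≈ 0.279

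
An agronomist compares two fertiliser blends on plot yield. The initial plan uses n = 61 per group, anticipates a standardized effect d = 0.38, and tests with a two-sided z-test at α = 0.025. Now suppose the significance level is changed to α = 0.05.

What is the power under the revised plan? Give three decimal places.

δ = d·√(n/2) = 0.38 × √(61/2) = 2.0986 (unchanged). New critical value: z_{0.025} = 1.960.
Revised power = Φ(δ − 1.960) + Φ(−δ − 1.960) = Φ(0.139) + Φ(-4.059) = 0.5551 + 0.0000 = 0.5552.

Power ≈ 0.555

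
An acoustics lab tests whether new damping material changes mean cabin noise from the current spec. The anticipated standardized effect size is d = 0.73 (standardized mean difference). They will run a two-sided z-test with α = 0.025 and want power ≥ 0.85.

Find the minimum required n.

n = 21

Set Φ(δ − 2.241) = 0.85; then δ − 2.241 = Φ⁻¹(0.85) = 1.036, giving δ = 3.278.
(For δ > 0 the lower-tail rejection region contributes negligibly to power, so the one-term inversion is standard.)
δ = d·√n ⇒ n = (δ/d)² = (3.278 / 0.73)² = 20.16.
Rounding up, n = 21.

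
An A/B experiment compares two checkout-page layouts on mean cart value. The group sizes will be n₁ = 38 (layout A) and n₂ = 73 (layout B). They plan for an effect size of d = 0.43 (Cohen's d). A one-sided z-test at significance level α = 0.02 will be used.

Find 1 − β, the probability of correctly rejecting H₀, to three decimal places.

Noncentrality parameter: δ = d / √(1/n₁ + 1/n₂) = 0.43 / √(1/38 + 1/73) = 2.1496
Critical value for a one-sided test at α = 0.02: z_α = 2.054.
Power = Φ(δ − 2.054) = Φ(0.096) = 0.5382.

Power ≈ 0.538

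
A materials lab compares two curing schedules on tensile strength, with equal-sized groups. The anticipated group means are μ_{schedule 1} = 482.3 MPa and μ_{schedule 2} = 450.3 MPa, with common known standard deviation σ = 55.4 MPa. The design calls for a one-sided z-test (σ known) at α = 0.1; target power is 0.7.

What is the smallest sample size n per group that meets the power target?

n = 20 per group

Standardized effect: d = |μ_{schedule 1} − μ_{schedule 2}| / σ = |482.3 − 450.3| / 55.4 = 0.5776
For power 0.7 need Φ(δ − z_{0.1}) = 0.7, so δ = z_{0.1} + z_{0.30} = 1.282 + 0.524 = 1.806.
δ = d·√(n/2) ⇒ n = 2(δ/d)² = 2 × (1.806 / 0.5776)² = 19.55.
Rounding up, n = 20 per group.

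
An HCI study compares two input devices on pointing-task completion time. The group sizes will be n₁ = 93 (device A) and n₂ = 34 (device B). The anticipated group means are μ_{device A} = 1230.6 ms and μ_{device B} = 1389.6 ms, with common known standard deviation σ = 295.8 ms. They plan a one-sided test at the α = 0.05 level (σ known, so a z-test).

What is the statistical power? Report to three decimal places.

Power ≈ 0.850

Standardized effect: d = |μ_{device A} − μ_{device B}| / σ = |1230.6 − 1389.6| / 295.8 = 0.5375
Noncentrality parameter: δ = d / √(1/n₁ + 1/n₂) = 0.5375 / √(1/93 + 1/34) = 2.6821
One-sided α = 0.05 → critical value z_{0.05} = 1.645.
Power = Φ(δ − 1.645) = Φ(1.037) = 0.8502.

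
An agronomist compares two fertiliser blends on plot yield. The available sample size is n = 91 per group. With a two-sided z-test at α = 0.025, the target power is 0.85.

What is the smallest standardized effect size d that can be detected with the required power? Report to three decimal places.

Required noncentrality: δ = z_{0.0125} + z_{0.15} = 2.241 + 1.036 = 3.278.
(Lower-tail contribution to power is negligible for δ > 0.)
δ = d·√(n/2) ⇒ d = δ/√(n/2) = 3.278/√(91/2) = 0.4859.

d ≈ 0.486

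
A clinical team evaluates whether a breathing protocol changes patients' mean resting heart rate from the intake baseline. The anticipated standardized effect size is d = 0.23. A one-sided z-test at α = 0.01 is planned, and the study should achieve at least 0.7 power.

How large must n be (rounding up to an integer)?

n = 154

For power 0.7 need Φ(δ − z_{0.01}) = 0.7, so δ = z_{0.01} + z_{0.30} = 2.326 + 0.524 = 2.851.
δ = d·√n ⇒ n = (δ/d)² = (2.851 / 0.23)² = 153.63.
Round up to the next whole unit.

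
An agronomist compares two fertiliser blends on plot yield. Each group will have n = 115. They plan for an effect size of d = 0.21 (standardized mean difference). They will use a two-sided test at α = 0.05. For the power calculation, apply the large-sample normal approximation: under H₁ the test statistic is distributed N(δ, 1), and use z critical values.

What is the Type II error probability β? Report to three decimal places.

Noncentrality parameter: δ = d·√(n/2) = 0.21 × √(115/2) = 1.5924
Two-sided α = 0.05 → critical value z_{0.025} = 1.960.
Power = Φ(δ − 1.960) + Φ(−δ − 1.960) = Φ(-0.368) + Φ(-3.552) = 0.3566 + 0.0002 = 0.3568.
Type II error: β = 1 − power = 1 − 0.3568 = 0.6432.

β ≈ 0.643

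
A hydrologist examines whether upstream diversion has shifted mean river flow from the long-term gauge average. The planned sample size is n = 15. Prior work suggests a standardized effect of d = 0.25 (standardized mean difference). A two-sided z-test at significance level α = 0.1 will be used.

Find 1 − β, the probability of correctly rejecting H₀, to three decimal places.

Power ≈ 0.254

Noncentrality parameter: δ = d·√n = 0.25 × √15 = 0.9682
Two-sided α = 0.1 → critical value z_{0.05} = 1.645.
Power = Φ(δ − 1.645) + Φ(−δ − 1.645) = Φ(-0.677) + Φ(-2.613) = 0.2493 + 0.0045 = 0.2538.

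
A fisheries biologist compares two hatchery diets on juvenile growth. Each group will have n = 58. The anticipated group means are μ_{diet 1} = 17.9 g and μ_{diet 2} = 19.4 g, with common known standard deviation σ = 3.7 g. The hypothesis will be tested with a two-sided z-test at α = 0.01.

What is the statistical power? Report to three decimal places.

Power ≈ 0.347

Standardized effect: d = |μ_{diet 1} − μ_{diet 2}| / σ = |17.9 − 19.4| / 3.7 = 0.4054
Noncentrality parameter: δ = d·√(n/2) = 0.4054 × √(58/2) = 2.1832
Two-sided α = 0.01 → critical value z_{0.005} = 2.576.
Power = Φ(δ − 2.576) + Φ(−δ − 2.576) = Φ(-0.393) + Φ(-4.759) = 0.3473 + 0.0000 = 0.3473.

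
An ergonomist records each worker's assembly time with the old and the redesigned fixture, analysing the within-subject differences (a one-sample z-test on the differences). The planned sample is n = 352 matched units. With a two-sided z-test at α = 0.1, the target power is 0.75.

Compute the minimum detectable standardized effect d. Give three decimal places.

d ≈ 0.124

Need Φ(δ − 1.645) = 0.75, so δ = 1.645 + 0.674 = 2.319.
(Lower-tail contribution to power is negligible for δ > 0.)
δ = d·√n ⇒ d = δ/√n = 2.319/√352 = 0.1236.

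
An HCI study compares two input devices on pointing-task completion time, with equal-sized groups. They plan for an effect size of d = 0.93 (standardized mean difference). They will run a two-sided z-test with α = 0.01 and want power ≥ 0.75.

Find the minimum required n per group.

n = 25 per group

Set Φ(δ − 2.576) = 0.75; then δ − 2.576 = Φ⁻¹(0.75) = 0.674, giving δ = 3.250.
(Ignoring the negligible lower-tail rejection probability gives the usual closed-form inversion.)
δ = d·√(n/2) ⇒ n = 2(δ/d)² = 2 × (3.250 / 0.93)² = 24.43.
Rounding up, n = 25 per group.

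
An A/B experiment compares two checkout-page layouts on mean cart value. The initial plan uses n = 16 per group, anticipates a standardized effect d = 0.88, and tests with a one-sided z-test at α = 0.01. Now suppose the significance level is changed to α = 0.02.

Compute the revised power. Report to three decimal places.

δ = d·√(n/2) = 0.88 × √(16/2) = 2.4890 (unchanged). New critical value: z_{0.02} = 2.054.
Revised power = P(Z > 2.054 − δ) = Φ(0.435) = 0.6683.

Power ≈ 0.668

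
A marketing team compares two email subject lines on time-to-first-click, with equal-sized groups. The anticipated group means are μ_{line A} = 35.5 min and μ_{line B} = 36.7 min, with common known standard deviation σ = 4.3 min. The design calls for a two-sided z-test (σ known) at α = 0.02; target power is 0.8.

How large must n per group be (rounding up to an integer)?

Standardized effect: d = |μ_{line A} − μ_{line B}| / σ = |35.5 − 36.7| / 4.3 = 0.2791
Set Φ(δ − 2.326) = 0.8; then δ − 2.326 = Φ⁻¹(0.8) = 0.842, giving δ = 3.168.
(Ignoring the negligible lower-tail rejection probability gives the usual closed-form inversion.)
δ = d·√(n/2) ⇒ n = 2(δ/d)² = 2 × (3.168 / 0.2791)² = 257.73.
Round up to the next whole unit.

n = 258 per group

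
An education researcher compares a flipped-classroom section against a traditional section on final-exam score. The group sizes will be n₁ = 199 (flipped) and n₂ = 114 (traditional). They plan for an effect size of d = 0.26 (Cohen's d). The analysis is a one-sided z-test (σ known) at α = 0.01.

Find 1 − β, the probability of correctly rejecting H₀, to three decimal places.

Power ≈ 0.455

Noncentrality parameter: δ = d / √(1/n₁ + 1/n₂) = 0.26 / √(1/199 + 1/114) = 2.2135
Critical value for a one-sided test at α = 0.01: z_α = 2.326.
Power = Φ(δ − 2.326) = Φ(-0.113) = 0.4551.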